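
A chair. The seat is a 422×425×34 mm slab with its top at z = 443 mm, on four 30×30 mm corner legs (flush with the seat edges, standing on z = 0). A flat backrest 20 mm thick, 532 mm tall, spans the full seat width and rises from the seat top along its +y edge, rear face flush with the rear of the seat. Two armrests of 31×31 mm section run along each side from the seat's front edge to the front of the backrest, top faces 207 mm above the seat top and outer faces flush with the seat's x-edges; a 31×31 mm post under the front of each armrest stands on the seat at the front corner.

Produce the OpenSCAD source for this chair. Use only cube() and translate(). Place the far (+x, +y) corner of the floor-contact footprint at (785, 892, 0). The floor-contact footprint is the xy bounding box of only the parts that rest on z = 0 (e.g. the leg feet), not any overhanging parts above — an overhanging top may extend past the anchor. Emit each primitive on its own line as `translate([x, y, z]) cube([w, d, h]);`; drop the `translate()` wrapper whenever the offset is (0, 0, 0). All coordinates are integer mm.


translate([363, 467, 409]) cube([422, 425, 34]);
translate([363, 467, 0]) cube([30, 30, 409]);
translate([755, 467, 0]) cube([30, 30, 409]);
translate([363, 862, 0]) cube([30, 30, 409]);
translate([755, 862, 0]) cube([30, 30, 409]);
translate([363, 872, 443]) cube([422, 20, 532]);
translate([363, 467, 619]) cube([31, 405, 31]);
translate([754, 467, 619]) cube([31, 405, 31]);
translate([363, 467, 443]) cube([31, 31, 176]);
translate([754, 467, 443]) cube([31, 31, 176]);


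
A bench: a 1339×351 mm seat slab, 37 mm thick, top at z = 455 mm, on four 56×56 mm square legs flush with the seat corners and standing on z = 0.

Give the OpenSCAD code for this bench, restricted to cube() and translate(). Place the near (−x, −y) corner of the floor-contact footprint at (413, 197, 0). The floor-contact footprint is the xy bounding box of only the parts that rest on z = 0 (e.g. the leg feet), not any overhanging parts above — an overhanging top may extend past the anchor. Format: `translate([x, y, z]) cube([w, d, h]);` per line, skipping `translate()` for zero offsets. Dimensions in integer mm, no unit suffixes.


// leg_h = 455 − 37 = 418
translate([413, 197, 418]) cube([1339, 351, 37]);
translate([413, 197, 0]) cube([56, 56, 418]);
translate([413, 492, 0]) cube([56, 56, 418]);
translate([1696, 197, 0]) cube([56, 56, 418]);
translate([1696, 492, 0]) cube([56, 56, 418]);


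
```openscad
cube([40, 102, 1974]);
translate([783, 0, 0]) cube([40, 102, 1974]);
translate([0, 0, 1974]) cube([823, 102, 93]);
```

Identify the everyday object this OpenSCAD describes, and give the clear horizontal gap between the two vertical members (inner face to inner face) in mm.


A door frame. The clear opening width is 743 mm.

Two 1974 mm tall posts with a header on top — a door frame. The left jamb is 40 mm wide at x = 0; the right jamb starts at x = 783. The clear opening is 783 − 40 = 743 mm.


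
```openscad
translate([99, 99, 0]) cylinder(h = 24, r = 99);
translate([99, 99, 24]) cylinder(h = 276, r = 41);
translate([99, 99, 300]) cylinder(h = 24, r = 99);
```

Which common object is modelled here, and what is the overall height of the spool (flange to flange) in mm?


A spool. The overall height is 324 mm.

Three coaxial cylinders, large–small–large — a spool. Two 24 mm flanges and a 276 mm core give 24 + 276 + 24 = 324 mm.


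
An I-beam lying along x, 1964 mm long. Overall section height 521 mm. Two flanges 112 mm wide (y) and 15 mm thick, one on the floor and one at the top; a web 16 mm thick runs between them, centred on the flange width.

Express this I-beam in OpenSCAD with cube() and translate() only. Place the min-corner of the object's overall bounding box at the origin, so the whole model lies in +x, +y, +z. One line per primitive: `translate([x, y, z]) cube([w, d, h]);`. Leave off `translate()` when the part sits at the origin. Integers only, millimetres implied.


cube([1964, 112, 15]);
translate([0, 48, 15]) cube([1964, 16, 491]);
translate([0, 0, 506]) cube([1964, 112, 15]);


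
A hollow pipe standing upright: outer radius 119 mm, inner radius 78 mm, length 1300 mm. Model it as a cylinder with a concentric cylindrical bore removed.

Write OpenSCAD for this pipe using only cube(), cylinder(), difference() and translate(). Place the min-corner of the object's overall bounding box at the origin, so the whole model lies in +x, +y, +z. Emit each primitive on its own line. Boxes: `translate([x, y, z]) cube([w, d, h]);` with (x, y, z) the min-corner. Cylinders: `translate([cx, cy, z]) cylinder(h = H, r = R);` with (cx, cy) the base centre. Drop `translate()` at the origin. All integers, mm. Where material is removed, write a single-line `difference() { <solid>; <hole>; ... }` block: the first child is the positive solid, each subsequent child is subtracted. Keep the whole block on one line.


difference() { translate([119, 119, 0]) cylinder(h = 1300, r = 119); translate([119, 119, 0]) cylinder(h = 1300, r = 78); }


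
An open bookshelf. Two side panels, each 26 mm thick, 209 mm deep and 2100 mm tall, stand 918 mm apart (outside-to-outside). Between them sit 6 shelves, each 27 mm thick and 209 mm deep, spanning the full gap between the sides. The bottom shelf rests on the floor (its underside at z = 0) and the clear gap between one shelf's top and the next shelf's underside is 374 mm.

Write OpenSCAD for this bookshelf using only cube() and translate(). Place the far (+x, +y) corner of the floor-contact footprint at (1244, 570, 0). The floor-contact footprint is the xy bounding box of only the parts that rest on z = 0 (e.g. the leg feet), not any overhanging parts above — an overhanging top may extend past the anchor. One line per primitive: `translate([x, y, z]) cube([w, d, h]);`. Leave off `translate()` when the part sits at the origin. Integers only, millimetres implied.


translate([326, 361, 0]) cube([26, 209, 2100]);
translate([1218, 361, 0]) cube([26, 209, 2100]);
translate([352, 361, 0]) cube([866, 209, 27]);
translate([352, 361, 401]) cube([866, 209, 27]);
translate([352, 361, 802]) cube([866, 209, 27]);
translate([352, 361, 1203]) cube([866, 209, 27]);
translate([352, 361, 1604]) cube([866, 209, 27]);
translate([352, 361, 2005]) cube([866, 209, 27]);


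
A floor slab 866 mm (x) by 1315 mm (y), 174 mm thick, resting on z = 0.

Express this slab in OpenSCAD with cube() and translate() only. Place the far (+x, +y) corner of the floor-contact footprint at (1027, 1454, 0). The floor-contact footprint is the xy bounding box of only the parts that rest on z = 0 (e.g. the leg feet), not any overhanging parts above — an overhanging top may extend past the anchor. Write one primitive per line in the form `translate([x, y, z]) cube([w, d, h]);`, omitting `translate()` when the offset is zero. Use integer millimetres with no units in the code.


translate([161, 139, 0]) cube([866, 1315, 174]);


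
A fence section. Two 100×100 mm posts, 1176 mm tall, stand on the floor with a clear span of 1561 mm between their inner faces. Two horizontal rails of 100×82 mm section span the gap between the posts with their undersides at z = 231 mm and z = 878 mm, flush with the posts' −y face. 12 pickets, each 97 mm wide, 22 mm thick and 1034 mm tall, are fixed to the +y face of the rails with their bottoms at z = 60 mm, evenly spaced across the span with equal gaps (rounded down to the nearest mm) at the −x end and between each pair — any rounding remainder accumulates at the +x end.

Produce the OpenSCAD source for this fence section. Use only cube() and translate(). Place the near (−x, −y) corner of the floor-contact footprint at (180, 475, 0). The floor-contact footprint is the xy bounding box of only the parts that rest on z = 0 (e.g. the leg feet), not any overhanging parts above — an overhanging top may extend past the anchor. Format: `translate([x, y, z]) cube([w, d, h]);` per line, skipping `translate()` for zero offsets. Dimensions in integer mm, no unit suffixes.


translate([180, 475, 0]) cube([100, 100, 1176]);
translate([1841, 475, 0]) cube([100, 100, 1176]);
translate([280, 475, 231]) cube([1561, 100, 82]);
translate([280, 475, 878]) cube([1561, 100, 82]);
translate([310, 575, 60]) cube([97, 22, 1034]);
translate([437, 575, 60]) cube([97, 22, 1034]);
translate([564, 575, 60]) cube([97, 22, 1034]);
translate([691, 575, 60]) cube([97, 22, 1034]);
translate([818, 575, 60]) cube([97, 22, 1034]);
translate([945, 575, 60]) cube([97, 22, 1034]);
translate([1072, 575, 60]) cube([97, 22, 1034]);
translate([1199, 575, 60]) cube([97, 22, 1034]);
translate([1326, 575, 60]) cube([97, 22, 1034]);
translate([1453, 575, 60]) cube([97, 22, 1034]);
translate([1580, 575, 60]) cube([97, 22, 1034]);
translate([1707, 575, 60]) cube([97, 22, 1034]);


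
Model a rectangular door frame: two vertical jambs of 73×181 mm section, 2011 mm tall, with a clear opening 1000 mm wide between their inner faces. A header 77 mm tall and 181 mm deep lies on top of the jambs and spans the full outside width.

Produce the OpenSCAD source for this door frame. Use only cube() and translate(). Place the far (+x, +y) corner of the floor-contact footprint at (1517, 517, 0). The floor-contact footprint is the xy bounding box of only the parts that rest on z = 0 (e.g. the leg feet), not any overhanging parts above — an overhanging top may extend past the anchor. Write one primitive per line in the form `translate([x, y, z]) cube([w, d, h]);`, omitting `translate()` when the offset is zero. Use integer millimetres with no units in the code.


translate([371, 336, 0]) cube([73, 181, 2011]);
translate([1444, 336, 0]) cube([73, 181, 2011]);
translate([371, 336, 2011]) cube([1146, 181, 77]);


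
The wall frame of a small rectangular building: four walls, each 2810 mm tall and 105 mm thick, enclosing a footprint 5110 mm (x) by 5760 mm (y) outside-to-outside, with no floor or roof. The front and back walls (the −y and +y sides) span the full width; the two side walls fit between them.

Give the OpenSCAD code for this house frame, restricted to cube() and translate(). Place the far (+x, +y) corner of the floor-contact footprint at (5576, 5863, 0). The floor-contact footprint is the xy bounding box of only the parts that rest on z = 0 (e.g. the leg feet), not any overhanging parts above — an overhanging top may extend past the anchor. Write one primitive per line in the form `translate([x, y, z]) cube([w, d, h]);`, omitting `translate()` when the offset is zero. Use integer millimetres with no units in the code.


translate([466, 103, 0]) cube([5110, 105, 2810]);
translate([466, 5758, 0]) cube([5110, 105, 2810]);
translate([466, 208, 0]) cube([105, 5550, 2810]);
translate([5471, 208, 0]) cube([105, 5550, 2810]);


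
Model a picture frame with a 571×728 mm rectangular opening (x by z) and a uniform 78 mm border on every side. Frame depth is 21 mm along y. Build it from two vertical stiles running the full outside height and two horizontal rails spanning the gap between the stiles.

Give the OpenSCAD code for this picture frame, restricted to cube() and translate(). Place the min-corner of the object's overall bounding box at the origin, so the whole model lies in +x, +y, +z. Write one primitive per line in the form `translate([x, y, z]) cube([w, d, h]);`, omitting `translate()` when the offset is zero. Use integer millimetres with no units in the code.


cube([78, 21, 884]);
translate([649, 0, 0]) cube([78, 21, 884]);
translate([78, 0, 0]) cube([571, 21, 78]);
translate([78, 0, 806]) cube([571, 21, 78]);


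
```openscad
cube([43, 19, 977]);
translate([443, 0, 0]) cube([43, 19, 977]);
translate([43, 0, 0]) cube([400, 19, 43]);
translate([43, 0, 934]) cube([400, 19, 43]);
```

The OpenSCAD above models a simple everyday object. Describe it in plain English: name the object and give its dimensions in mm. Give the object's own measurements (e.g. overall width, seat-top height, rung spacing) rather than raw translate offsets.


A rectangular picture frame lying in the x–z plane (depth along y). The opening is 400 mm wide (x) by 891 mm tall (z), surrounded by a border 43 mm wide on all four sides. The frame is 19 mm deep and is made of two full-height vertical stiles with two horizontal rails fitted between them.


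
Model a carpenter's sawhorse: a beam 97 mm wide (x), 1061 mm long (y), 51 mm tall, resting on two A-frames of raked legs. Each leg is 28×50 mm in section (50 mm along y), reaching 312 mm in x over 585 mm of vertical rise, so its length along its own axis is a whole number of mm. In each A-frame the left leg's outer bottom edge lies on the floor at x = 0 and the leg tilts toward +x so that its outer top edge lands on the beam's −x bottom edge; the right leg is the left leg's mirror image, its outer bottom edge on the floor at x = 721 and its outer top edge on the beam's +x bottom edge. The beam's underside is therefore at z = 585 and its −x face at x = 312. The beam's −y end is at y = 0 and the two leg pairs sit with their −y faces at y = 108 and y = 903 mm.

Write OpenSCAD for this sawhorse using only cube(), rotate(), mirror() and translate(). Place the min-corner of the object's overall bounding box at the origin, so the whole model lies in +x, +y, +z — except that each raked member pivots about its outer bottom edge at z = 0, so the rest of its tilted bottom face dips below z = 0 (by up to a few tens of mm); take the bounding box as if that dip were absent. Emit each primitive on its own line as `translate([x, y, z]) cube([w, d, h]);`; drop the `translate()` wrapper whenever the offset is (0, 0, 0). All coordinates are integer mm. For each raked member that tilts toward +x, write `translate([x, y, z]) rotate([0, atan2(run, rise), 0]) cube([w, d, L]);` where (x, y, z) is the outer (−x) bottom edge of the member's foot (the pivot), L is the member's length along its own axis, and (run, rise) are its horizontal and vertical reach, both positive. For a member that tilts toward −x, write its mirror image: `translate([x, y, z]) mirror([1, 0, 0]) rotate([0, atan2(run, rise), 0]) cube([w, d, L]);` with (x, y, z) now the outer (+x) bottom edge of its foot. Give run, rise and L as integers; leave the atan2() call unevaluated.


// leg length = √(312² + 585²) = 663
// right-leg outer foot x = 2·312 + 97 = 721
// beam min-corner = (312, 0, 585)
translate([312, 0, 585]) cube([97, 1061, 51]);
translate([0, 108, 0]) rotate([0, atan2(312, 585), 0]) cube([28, 50, 663]);
translate([721, 108, 0]) mirror([1, 0, 0]) rotate([0, atan2(312, 585), 0]) cube([28, 50, 663]);
translate([0, 903, 0]) rotate([0, atan2(312, 585), 0]) cube([28, 50, 663]);
translate([721, 903, 0]) mirror([1, 0, 0]) rotate([0, atan2(312, 585), 0]) cube([28, 50, 663]);


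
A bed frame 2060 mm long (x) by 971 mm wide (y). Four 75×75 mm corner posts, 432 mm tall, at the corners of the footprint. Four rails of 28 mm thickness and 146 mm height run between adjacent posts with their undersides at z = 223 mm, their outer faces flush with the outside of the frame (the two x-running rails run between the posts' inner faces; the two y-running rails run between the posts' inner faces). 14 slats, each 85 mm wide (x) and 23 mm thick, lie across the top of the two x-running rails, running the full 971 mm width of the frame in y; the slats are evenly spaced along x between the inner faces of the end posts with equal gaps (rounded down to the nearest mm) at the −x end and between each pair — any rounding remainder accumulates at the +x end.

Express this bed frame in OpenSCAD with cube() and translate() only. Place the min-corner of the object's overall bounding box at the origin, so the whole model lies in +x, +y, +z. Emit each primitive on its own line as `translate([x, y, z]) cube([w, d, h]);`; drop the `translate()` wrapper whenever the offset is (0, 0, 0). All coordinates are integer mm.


cube([75, 75, 432]);
translate([0, 896, 0]) cube([75, 75, 432]);
translate([1985, 0, 0]) cube([75, 75, 432]);
translate([1985, 896, 0]) cube([75, 75, 432]);
translate([75, 0, 223]) cube([1910, 28, 146]);
translate([75, 943, 223]) cube([1910, 28, 146]);
translate([0, 75, 223]) cube([28, 821, 146]);
translate([2032, 75, 223]) cube([28, 821, 146]);
translate([123, 0, 369]) cube([85, 971, 23]);
translate([256, 0, 369]) cube([85, 971, 23]);
translate([389, 0, 369]) cube([85, 971, 23]);
translate([522, 0, 369]) cube([85, 971, 23]);
translate([655, 0, 369]) cube([85, 971, 23]);
translate([788, 0, 369]) cube([85, 971, 23]);
translate([921, 0, 369]) cube([85, 971, 23]);
translate([1054, 0, 369]) cube([85, 971, 23]);
translate([1187, 0, 369]) cube([85, 971, 23]);
translate([1320, 0, 369]) cube([85, 971, 23]);
translate([1453, 0, 369]) cube([85, 971, 23]);
translate([1586, 0, 369]) cube([85, 971, 23]);
translate([1719, 0, 369]) cube([85, 971, 23]);
translate([1852, 0, 369]) cube([85, 971, 23]);


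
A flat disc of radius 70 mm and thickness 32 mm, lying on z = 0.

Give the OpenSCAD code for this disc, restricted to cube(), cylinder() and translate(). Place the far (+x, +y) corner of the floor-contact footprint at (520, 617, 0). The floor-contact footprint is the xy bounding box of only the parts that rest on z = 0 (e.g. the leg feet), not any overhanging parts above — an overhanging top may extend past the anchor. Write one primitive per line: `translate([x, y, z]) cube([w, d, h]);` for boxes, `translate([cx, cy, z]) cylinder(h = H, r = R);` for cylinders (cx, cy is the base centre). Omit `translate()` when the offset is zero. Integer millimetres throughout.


translate([450, 547, 0]) cylinder(h = 32, r = 70);


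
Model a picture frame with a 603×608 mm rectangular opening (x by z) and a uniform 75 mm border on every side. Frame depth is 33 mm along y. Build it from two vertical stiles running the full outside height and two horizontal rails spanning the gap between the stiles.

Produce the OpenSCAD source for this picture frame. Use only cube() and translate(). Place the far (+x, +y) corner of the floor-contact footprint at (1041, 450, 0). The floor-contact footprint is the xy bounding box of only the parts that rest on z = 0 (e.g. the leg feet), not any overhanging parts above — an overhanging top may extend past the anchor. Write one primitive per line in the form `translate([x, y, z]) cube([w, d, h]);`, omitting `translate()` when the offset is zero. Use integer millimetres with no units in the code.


translate([288, 417, 0]) cube([75, 33, 758]);
translate([966, 417, 0]) cube([75, 33, 758]);
translate([363, 417, 0]) cube([603, 33, 75]);
translate([363, 417, 683]) cube([603, 33, 75]);


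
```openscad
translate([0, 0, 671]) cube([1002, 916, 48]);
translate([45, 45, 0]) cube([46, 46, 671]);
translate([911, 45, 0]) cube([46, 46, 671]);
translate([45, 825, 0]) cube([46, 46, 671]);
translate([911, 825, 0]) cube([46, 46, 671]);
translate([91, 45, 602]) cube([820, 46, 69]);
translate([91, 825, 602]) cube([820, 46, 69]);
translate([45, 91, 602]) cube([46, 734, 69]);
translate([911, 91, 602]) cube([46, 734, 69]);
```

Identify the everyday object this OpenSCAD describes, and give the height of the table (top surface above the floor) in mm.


A table. The table height is 719 mm.

A 1002×916×48 slab sits at z = 671 on four 46 mm square posts — a table. The top surface is at 671 + 48 = 719 mm.


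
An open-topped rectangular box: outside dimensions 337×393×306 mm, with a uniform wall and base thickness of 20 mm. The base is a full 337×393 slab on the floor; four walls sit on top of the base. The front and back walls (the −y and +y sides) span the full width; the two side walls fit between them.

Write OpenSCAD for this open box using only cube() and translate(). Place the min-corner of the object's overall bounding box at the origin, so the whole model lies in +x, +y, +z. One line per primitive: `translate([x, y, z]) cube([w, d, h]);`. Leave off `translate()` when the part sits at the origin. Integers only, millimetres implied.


cube([337, 393, 20]);
translate([0, 0, 20]) cube([337, 20, 286]);
translate([0, 373, 20]) cube([337, 20, 286]);
translate([0, 20, 20]) cube([20, 353, 286]);
translate([317, 20, 20]) cube([20, 353, 286]);


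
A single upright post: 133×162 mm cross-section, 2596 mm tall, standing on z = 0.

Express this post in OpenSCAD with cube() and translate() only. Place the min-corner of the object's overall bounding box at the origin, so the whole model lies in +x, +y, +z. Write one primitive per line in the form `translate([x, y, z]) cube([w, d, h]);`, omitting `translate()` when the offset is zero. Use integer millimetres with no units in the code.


cube([133, 162, 2596]);


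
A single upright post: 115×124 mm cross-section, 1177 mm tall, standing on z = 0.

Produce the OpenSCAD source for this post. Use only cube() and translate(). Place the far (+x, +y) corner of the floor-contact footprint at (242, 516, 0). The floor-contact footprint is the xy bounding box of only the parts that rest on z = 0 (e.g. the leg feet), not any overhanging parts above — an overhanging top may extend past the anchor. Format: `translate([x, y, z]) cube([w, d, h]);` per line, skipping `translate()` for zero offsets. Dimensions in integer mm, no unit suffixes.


translate([127, 392, 0]) cube([115, 124, 1177]);


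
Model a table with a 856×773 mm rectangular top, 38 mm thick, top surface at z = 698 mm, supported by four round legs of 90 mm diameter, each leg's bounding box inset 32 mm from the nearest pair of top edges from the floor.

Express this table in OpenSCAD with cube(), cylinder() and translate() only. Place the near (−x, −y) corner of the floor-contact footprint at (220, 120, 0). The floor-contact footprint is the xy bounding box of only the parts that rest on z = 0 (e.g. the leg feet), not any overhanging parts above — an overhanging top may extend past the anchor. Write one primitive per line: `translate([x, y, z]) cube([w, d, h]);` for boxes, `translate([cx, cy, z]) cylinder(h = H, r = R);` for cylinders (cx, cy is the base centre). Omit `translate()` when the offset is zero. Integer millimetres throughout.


translate([188, 88, 660]) cube([856, 773, 38]);
translate([265, 165, 0]) cylinder(h = 660, r = 45);
translate([967, 165, 0]) cylinder(h = 660, r = 45);
translate([265, 784, 0]) cylinder(h = 660, r = 45);
translate([967, 784, 0]) cylinder(h = 660, r = 45);


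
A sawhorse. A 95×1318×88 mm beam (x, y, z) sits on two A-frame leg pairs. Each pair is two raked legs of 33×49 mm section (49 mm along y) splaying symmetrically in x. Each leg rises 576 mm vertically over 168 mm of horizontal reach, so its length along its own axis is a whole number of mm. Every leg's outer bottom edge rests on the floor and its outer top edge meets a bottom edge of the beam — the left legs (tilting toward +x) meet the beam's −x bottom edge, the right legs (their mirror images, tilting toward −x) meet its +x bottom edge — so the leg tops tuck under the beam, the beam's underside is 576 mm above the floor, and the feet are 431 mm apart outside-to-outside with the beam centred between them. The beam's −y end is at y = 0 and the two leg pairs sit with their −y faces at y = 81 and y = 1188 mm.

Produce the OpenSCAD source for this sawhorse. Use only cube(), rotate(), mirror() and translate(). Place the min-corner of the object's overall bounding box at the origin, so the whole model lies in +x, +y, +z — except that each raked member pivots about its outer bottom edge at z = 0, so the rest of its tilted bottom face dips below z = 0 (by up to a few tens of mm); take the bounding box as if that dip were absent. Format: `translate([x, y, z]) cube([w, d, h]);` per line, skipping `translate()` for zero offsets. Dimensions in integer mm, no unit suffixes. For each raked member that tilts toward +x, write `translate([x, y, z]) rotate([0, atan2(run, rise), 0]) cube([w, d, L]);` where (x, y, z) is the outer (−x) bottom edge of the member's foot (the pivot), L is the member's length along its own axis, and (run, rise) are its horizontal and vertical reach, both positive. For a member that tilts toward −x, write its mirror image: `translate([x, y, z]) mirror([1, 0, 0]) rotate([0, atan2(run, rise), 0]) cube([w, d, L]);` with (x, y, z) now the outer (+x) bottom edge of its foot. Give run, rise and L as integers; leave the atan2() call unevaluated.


translate([168, 0, 576]) cube([95, 1318, 88]);
translate([0, 81, 0]) rotate([0, atan2(168, 576), 0]) cube([33, 49, 600]);
translate([431, 81, 0]) mirror([1, 0, 0]) rotate([0, atan2(168, 576), 0]) cube([33, 49, 600]);
translate([0, 1188, 0]) rotate([0, atan2(168, 576), 0]) cube([33, 49, 600]);
translate([431, 1188, 0]) mirror([1, 0, 0]) rotate([0, atan2(168, 576), 0]) cube([33, 49, 600]);


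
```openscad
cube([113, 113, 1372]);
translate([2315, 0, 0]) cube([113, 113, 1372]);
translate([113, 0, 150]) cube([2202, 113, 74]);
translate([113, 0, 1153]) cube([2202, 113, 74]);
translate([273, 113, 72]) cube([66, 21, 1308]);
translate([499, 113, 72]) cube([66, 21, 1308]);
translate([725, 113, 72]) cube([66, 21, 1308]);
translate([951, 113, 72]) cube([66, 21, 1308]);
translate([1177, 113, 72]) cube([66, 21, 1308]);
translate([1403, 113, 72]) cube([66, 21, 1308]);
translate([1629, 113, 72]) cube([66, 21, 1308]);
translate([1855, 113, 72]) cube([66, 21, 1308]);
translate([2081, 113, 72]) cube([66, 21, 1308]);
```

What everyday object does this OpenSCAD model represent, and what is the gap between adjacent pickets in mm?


A fence section. The picket gap is 160 mm.

Two posts, two rails, 9 pickets — a fence section. Span 2202 mm holds 9 pickets of 66 mm with 10 equal gaps: ⌊(2202 − 9·66) / 10⌋ = 160 mm.


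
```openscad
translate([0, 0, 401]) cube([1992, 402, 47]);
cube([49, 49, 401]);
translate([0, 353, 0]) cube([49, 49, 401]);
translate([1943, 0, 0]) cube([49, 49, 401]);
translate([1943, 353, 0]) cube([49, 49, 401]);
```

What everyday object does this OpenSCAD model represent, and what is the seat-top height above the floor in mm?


A bench. The seat-top height is 448 mm.

A long slab on four corner posts — a bench. The slab sits at z = 401 with thickness 47, so the top is 401 + 47 = 448 mm.


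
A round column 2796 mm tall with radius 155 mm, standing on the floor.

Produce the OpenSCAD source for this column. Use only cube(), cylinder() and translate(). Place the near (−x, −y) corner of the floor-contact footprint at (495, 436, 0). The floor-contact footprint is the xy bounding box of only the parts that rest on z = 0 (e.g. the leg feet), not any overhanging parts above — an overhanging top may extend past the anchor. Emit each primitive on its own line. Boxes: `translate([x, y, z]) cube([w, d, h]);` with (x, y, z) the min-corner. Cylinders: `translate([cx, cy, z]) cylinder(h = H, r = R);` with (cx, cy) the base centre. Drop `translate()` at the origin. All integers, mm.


translate([650, 591, 0]) cylinder(h = 2796, r = 155);


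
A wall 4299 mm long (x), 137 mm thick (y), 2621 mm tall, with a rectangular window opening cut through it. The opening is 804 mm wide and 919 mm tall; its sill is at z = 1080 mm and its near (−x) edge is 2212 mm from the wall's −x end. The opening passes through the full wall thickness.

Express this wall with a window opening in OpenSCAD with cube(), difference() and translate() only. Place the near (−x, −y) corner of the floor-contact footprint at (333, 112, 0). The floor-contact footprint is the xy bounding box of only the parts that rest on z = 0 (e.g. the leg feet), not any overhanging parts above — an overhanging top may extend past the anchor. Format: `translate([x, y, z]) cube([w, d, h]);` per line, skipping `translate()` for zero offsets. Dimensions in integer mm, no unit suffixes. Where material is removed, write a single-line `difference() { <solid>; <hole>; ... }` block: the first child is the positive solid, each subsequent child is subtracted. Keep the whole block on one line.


difference() { translate([333, 112, 0]) cube([4299, 137, 2621]); translate([2545, 112, 1080]) cube([804, 137, 919]); }


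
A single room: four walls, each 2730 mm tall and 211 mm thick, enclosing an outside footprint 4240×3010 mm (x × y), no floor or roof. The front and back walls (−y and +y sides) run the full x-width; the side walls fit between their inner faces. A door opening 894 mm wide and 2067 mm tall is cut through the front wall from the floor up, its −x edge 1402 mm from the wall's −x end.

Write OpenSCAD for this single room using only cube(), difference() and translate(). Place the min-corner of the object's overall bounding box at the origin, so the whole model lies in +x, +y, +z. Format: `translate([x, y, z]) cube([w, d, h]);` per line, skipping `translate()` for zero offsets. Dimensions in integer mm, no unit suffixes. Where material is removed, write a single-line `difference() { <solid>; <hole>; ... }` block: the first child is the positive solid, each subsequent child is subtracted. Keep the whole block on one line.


difference() { cube([4240, 211, 2730]); translate([1402, 0, 0]) cube([894, 211, 2067]); }
translate([0, 2799, 0]) cube([4240, 211, 2730]);
translate([0, 211, 0]) cube([211, 2588, 2730]);
translate([4029, 211, 0]) cube([211, 2588, 2730]);


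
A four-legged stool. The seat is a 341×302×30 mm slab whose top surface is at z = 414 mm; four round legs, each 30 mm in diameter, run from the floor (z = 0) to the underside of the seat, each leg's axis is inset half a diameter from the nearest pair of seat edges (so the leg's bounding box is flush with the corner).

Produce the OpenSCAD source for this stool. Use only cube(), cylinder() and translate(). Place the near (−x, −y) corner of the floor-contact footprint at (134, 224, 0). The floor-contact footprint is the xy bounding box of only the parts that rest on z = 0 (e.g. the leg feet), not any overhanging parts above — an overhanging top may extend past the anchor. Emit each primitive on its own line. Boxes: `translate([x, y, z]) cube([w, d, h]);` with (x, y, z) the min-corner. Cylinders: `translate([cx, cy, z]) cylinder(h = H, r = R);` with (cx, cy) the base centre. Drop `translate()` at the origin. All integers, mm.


// leg_h = 414 - 30 = 384
translate([134, 224, 384]) cube([341, 302, 30]);
translate([149, 239, 0]) cylinder(h = 384, r = 15);
translate([460, 239, 0]) cylinder(h = 384, r = 15);
translate([149, 511, 0]) cylinder(h = 384, r = 15);
translate([460, 511, 0]) cylinder(h = 384, r = 15);


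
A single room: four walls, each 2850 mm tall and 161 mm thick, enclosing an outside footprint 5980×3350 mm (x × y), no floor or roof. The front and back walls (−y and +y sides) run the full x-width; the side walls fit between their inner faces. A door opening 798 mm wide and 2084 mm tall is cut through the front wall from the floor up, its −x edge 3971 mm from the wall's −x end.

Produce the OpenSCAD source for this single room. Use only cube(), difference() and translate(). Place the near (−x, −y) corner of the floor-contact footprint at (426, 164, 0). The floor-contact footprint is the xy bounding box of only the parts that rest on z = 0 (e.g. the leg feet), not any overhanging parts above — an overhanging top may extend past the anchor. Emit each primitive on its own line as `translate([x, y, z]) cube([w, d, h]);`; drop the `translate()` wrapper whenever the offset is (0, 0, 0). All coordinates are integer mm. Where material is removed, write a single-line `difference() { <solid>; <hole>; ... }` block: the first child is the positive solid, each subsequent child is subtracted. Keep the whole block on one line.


difference() { translate([426, 164, 0]) cube([5980, 161, 2850]); translate([4397, 164, 0]) cube([798, 161, 2084]); }
translate([426, 3353, 0]) cube([5980, 161, 2850]);
translate([426, 325, 0]) cube([161, 3028, 2850]);
translate([6245, 325, 0]) cube([161, 3028, 2850]);


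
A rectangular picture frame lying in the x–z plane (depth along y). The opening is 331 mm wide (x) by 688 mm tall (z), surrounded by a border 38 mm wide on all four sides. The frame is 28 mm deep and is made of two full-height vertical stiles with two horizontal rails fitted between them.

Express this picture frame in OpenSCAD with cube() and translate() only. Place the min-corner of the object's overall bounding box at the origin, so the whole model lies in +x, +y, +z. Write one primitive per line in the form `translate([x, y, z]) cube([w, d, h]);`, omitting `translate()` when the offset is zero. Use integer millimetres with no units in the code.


cube([38, 28, 764]);
translate([369, 0, 0]) cube([38, 28, 764]);
translate([38, 0, 0]) cube([331, 28, 38]);
translate([38, 0, 726]) cube([331, 28, 38]);


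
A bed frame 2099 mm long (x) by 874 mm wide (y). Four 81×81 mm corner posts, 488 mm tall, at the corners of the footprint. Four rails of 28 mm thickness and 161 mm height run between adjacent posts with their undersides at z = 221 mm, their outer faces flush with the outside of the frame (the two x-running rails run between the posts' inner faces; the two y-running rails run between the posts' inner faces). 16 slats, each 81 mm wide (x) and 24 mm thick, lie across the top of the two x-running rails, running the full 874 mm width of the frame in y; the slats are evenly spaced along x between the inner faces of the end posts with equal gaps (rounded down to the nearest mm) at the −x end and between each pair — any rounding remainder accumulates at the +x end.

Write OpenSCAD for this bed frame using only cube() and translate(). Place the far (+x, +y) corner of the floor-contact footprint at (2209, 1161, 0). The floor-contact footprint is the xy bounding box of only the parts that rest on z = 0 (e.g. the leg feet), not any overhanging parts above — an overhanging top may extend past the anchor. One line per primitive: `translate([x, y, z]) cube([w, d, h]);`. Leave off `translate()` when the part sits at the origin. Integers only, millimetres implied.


translate([110, 287, 0]) cube([81, 81, 488]);
translate([110, 1080, 0]) cube([81, 81, 488]);
translate([2128, 287, 0]) cube([81, 81, 488]);
translate([2128, 1080, 0]) cube([81, 81, 488]);
translate([191, 287, 221]) cube([1937, 28, 161]);
translate([191, 1133, 221]) cube([1937, 28, 161]);
translate([110, 368, 221]) cube([28, 712, 161]);
translate([2181, 368, 221]) cube([28, 712, 161]);
translate([228, 287, 382]) cube([81, 874, 24]);
translate([346, 287, 382]) cube([81, 874, 24]);
translate([464, 287, 382]) cube([81, 874, 24]);
translate([582, 287, 382]) cube([81, 874, 24]);
translate([700, 287, 382]) cube([81, 874, 24]);
translate([818, 287, 382]) cube([81, 874, 24]);
translate([936, 287, 382]) cube([81, 874, 24]);
translate([1054, 287, 382]) cube([81, 874, 24]);
translate([1172, 287, 382]) cube([81, 874, 24]);
translate([1290, 287, 382]) cube([81, 874, 24]);
translate([1408, 287, 382]) cube([81, 874, 24]);
translate([1526, 287, 382]) cube([81, 874, 24]);
translate([1644, 287, 382]) cube([81, 874, 24]);
translate([1762, 287, 382]) cube([81, 874, 24]);
translate([1880, 287, 382]) cube([81, 874, 24]);
translate([1998, 287, 382]) cube([81, 874, 24]);


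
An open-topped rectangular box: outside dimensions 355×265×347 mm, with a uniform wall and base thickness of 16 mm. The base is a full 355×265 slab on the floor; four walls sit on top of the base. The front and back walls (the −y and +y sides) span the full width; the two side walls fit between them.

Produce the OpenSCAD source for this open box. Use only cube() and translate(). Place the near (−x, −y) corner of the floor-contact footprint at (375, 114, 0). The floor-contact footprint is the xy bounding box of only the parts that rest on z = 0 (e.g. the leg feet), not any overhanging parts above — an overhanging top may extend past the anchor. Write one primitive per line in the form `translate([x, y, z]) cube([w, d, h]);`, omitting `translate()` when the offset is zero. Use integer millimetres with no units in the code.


translate([375, 114, 0]) cube([355, 265, 16]);
translate([375, 114, 16]) cube([355, 16, 331]);
translate([375, 363, 16]) cube([355, 16, 331]);
translate([375, 130, 16]) cube([16, 233, 331]);
translate([714, 130, 16]) cube([16, 233, 331]);


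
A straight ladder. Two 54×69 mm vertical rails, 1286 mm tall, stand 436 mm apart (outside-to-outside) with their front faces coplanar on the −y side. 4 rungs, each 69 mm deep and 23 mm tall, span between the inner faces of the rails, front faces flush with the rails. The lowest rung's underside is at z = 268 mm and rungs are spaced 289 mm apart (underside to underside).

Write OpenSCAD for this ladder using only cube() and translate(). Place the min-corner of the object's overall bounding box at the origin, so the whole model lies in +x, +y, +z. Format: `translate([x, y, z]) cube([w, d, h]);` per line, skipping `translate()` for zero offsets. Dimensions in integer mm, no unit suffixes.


cube([54, 69, 1286]);
translate([382, 0, 0]) cube([54, 69, 1286]);
translate([54, 0, 268]) cube([328, 69, 23]);
translate([54, 0, 557]) cube([328, 69, 23]);
translate([54, 0, 846]) cube([328, 69, 23]);
translate([54, 0, 1135]) cube([328, 69, 23]);


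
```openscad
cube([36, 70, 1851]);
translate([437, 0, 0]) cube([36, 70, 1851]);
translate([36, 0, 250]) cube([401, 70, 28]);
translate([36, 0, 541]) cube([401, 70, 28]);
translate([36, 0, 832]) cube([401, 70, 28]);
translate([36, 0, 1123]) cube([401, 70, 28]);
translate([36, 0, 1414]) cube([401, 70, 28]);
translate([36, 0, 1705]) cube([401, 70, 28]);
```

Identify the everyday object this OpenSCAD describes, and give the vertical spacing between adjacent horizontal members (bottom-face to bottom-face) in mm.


A ladder. The rung spacing is 291 mm.

Two tall 36×70 posts with 6 short bars between them — a ladder. Adjacent rungs sit at z = 250 and z = 541, so the spacing is 541 − 250 = 291 mm.


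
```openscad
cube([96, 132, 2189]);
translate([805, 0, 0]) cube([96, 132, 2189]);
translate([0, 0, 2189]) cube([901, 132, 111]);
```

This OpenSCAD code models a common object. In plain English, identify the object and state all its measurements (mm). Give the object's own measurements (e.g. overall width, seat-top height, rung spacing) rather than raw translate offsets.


A door frame. The clear opening is 709 mm wide and 2189 mm high. Two 96 mm wide jambs, 132 mm deep, stand either side of the opening from the floor to the top of the opening. A 111 mm thick head sits across the top of both jambs, spanning the full outside width of the frame.


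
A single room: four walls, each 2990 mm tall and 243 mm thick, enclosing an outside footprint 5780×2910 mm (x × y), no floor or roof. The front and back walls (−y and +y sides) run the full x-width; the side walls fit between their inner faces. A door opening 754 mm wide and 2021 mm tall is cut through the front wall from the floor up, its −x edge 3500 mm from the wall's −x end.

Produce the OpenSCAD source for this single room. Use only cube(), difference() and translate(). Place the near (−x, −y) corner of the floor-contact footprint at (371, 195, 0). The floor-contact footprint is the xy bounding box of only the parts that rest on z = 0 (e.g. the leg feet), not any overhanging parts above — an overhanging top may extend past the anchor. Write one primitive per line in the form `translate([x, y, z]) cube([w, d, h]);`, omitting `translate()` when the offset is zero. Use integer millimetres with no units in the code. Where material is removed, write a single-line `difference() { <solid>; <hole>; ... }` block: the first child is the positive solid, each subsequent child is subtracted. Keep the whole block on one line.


difference() { translate([371, 195, 0]) cube([5780, 243, 2990]); translate([3871, 195, 0]) cube([754, 243, 2021]); }
translate([371, 2862, 0]) cube([5780, 243, 2990]);
translate([371, 438, 0]) cube([243, 2424, 2990]);
translate([5908, 438, 0]) cube([243, 2424, 2990]);


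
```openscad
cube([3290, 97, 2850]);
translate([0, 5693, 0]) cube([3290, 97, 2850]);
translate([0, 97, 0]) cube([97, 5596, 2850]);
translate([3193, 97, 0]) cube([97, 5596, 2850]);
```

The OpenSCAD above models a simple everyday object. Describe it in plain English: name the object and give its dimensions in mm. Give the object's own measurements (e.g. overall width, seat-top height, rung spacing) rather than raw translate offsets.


The wall frame of a small rectangular building: four walls, each 2850 mm tall and 97 mm thick, enclosing a footprint 3290 mm (x) by 5790 mm (y) outside-to-outside, with no floor or roof. The front and back walls (the −y and +y sides) span the full width; the two side walls fit between them.
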